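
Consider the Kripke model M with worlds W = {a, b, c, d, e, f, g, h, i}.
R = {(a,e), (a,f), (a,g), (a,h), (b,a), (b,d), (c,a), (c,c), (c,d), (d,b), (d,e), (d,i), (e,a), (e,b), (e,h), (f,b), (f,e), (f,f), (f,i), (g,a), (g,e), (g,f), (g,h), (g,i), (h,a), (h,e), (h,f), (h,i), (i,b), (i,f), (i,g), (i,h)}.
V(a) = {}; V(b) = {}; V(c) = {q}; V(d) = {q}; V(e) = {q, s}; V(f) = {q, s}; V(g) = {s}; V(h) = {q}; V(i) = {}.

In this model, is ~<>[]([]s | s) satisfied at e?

Yes

At e: <>[]([]s | s) is false, so ~<>[]([]s | s) is true.
  At e: <>[]([]s | s) requires []([]s | s) at some successor in {a, b, h}.
    At a: []([]s | s) is false.
    At b: []([]s | s) is false.
    At h: []([]s | s) is false.
  So <>[]([]s | s) is false at e.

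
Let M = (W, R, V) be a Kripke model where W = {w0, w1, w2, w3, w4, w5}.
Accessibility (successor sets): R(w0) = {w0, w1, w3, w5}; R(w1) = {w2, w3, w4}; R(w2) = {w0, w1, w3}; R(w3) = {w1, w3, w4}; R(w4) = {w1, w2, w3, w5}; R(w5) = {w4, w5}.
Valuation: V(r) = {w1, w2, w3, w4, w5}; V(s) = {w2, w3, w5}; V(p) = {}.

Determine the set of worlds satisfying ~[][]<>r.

none

Let φ = ~[][]<>r. Evaluate φ at each world:
  w0 (successors {w0, w1, w3, w5}): φ is false.
  w1 (successors {w2, w3, w4}): φ is false.
  w2 (successors {w0, w1, w3}): φ is false.
  w3 (successors {w1, w3, w4}): φ is false.
  w4 (successors {w1, w2, w3, w5}): φ is false.
  w5 (successors {w4, w5}): φ is false.
For instance, at w5:
  At w5: [][]<>r is true, so ~[][]<>r is false.
    At w5: [][]<>r requires []<>r at every successor {w4, w5}.
      At w4: []<>r is true.
      At w5: []<>r is true.
    So [][]<>r is true at w5.
Satisfying worlds: none.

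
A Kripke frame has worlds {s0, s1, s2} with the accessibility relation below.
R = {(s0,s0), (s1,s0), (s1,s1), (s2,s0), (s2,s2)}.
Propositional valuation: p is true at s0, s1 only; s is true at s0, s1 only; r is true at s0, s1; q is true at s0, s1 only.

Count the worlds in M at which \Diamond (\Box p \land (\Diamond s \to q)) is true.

Recall that \Box ψ holds at a world iff ψ holds at every accessible world, and \Diamond ψ holds iff ψ holds at some accessible world.
Let φ = \Diamond (\Box p \land (\Diamond s \to q)). Evaluate φ at each world:
  s0 (successors {s0}): φ is true.
  s1 (successors {s0, s1}): φ is true.
  s2 (successors {s0, s2}): φ is true.
For instance, at s0:
  At s0: \Diamond (\Box p \land (\Diamond s \to q)) requires \Box p \land (\Diamond s \to q) at some successor in {s0}.
    \Box p \land (\Diamond s \to q) holds at s0, so \Diamond (\Box p \land (\Diamond s \to q)) is true at s0.
      At s0: \Box p is true, \Diamond s \to q is true, so \Box p \land (\Diamond s \to q) is true.
Satisfying worlds: {s0, s1, s2}

3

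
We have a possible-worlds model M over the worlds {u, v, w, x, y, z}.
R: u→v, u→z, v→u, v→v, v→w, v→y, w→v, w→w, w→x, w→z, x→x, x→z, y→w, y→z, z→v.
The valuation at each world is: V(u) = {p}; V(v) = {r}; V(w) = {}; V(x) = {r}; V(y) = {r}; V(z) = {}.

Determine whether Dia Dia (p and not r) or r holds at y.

Yes

Recall that Dia ψ holds at a world iff ψ holds at some accessible world.
At y: Dia Dia (p and not r) is false, r is true, so Dia Dia (p and not r) or r is true.
  At y: Dia Dia (p and not r) requires Dia (p and not r) at some successor in {w, z}.
    At w: Dia (p and not r) is false.
    At z: Dia (p and not r) is false.
  So Dia Dia (p and not r) is false at y.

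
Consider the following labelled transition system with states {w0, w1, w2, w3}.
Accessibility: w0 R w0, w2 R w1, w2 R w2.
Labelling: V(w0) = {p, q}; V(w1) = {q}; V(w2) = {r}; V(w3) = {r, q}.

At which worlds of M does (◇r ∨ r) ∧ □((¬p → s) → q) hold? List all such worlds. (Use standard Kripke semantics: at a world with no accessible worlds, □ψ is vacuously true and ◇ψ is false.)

w2, w3

Let φ = (◇r ∨ r) ∧ □((¬p → s) → q). Evaluate φ at each world:
  w0 (successors {w0}): φ is false.
  w1 (successors ∅): φ is false.
  w2 (successors {w1, w2}): φ is true.
  w3 (successors ∅): φ is true.
For instance, at w2:
  At w2: ◇r ∨ r is true, □((¬p → s) → q) is true, so (◇r ∨ r) ∧ □((¬p → s) → q) is true.
    At w2: ◇r is true, r is true, so ◇r ∨ r is true.
      At w2: ◇r requires r at some successor in {w1, w2}.
        r holds at w2, so ◇r is true at w2.
    At w2: □((¬p → s) → q) requires (¬p → s) → q at every successor {w1, w2}.
      At w1: (¬p → s) → q is true.
      At w2: (¬p → s) → q is true.
    So □((¬p → s) → q) is true at w2.
Satisfying worlds: {w2, w3}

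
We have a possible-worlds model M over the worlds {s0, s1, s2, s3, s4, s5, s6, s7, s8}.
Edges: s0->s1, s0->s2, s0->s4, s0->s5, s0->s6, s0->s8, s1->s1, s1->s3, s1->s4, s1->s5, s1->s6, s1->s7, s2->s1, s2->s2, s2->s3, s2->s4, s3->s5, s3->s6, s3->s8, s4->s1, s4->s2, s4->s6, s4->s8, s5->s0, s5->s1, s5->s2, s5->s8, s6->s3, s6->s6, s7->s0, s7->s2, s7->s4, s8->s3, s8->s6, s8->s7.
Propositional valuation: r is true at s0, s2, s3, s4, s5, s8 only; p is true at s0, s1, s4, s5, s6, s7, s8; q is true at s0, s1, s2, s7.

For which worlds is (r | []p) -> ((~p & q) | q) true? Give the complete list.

s0, s1, s2, s6, s7

Let φ = (r | []p) -> ((~p & q) | q). Evaluate φ at each world:
  s0 (successors {s1, s2, s4, s5, s6, s8}): φ is true.
  s1 (successors {s1, s3, s4, s5, s6, s7}): φ is true.
  s2 (successors {s1, s2, s3, s4}): φ is true.
  s3 (successors {s5, s6, s8}): φ is false.
  s4 (successors {s1, s2, s6, s8}): φ is false.
  s5 (successors {s0, s1, s2, s8}): φ is false.
  s6 (successors {s3, s6}): φ is true.
  s7 (successors {s0, s2, s4}): φ is true.
  s8 (successors {s3, s6, s7}): φ is false.
For instance, at s4:
  At s4: r | []p is true, (~p & q) | q is false, so (r | []p) -> ((~p & q) | q) is false.
    At s4: r is true, []p is false, so r | []p is true.
      At s4: []p requires p at every successor {s1, s2, s6, s8}.
        p fails at s2, so []p is false at s4.
Satisfying worlds: {s0, s1, s2, s6, s7}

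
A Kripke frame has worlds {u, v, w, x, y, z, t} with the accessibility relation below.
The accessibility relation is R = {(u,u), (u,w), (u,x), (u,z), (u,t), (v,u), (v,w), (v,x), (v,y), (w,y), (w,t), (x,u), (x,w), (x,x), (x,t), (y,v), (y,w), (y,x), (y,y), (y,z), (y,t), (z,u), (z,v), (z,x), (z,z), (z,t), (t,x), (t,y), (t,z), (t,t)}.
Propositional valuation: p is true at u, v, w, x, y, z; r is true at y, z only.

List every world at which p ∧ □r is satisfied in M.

Let φ = p ∧ □r. Evaluate φ at each world:
  u (successors {u, w, x, z, t}): φ is false.
  v (successors {u, w, x, y}): φ is false.
  w (successors {y, t}): φ is false.
  x (successors {u, w, x, t}): φ is false.
  y (successors {v, w, x, y, z, t}): φ is false.
  z (successors {u, v, x, z, t}): φ is false.
  t (successors {x, y, z, t}): φ is false.
For instance, at v:
  At v: p is true, □r is false, so p ∧ □r is false.
    At v: □r requires r at every successor {u, w, x, y}.
      r fails at u, so □r is false at v.
Satisfying worlds: none.

none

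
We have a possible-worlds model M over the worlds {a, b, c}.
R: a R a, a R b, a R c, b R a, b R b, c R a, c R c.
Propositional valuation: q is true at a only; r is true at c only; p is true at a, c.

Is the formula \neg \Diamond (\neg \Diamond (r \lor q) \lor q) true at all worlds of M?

Let φ = \neg \Diamond (\neg \Diamond (r \lor q) \lor q). Evaluate φ at each world:
  a (successors {a, b, c}): φ is false.
  b (successors {a, b}): φ is false.
  c (successors {a, c}): φ is false.
Detail at a (counterexample):
  At a: \Diamond (\neg \Diamond (r \lor q) \lor q) is true, so \neg \Diamond (\neg \Diamond (r \lor q) \lor q) is false.
    At a: \Diamond (\neg \Diamond (r \lor q) \lor q) requires \neg \Diamond (r \lor q) \lor q at some successor in {a, b, c}.
      \neg \Diamond (r \lor q) \lor q holds at a, so \Diamond (\neg \Diamond (r \lor q) \lor q) is true at a.

No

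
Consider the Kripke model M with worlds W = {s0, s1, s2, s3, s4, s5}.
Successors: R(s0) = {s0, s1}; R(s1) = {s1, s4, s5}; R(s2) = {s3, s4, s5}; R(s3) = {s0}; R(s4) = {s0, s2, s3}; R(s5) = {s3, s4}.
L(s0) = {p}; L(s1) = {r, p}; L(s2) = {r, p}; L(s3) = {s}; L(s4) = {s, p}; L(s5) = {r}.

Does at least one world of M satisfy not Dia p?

No

Recall that Dia ψ holds at a world iff ψ holds at some accessible world.
Let φ = not Dia p. Evaluate φ at each world:
  s0 (successors {s0, s1}): φ is false.
  s1 (successors {s1, s4, s5}): φ is false.
  s2 (successors {s3, s4, s5}): φ is false.
  s3 (successors {s0}): φ is false.
  s4 (successors {s0, s2, s3}): φ is false.
  s5 (successors {s3, s4}): φ is false.
For instance, at s2:
  At s2: Dia p is true, so not Dia p is false.
    At s2: Dia p requires p at some successor in {s3, s4, s5}.
      p holds at s4, so Dia p is true at s2.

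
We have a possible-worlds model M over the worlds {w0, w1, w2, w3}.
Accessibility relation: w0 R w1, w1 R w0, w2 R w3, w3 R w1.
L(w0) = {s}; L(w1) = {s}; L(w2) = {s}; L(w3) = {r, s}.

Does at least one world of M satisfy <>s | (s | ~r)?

Yes

Recall that <>ψ holds at a world iff ψ holds at some accessible world.
Let φ = <>s | (s | ~r). Evaluate φ at each world:
  w0 (successors {w1}): φ is true.
  w1 (successors {w0}): φ is true.
  w2 (successors {w3}): φ is true.
  w3 (successors {w1}): φ is true.
Detail at w0 (witness):
  At w0: <>s is true, s | ~r is true, so <>s | (s | ~r) is true.
    At w0: <>s requires s at some successor in {w1}.
      s holds at w1, so <>s is true at w0.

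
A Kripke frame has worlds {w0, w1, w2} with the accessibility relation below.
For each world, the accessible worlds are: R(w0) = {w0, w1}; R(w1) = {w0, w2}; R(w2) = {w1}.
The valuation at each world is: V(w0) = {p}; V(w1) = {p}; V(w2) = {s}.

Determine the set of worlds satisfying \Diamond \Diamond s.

w0, w2

Recall that \Diamond ψ holds at a world iff ψ holds at some accessible world.
Let φ = \Diamond \Diamond s. Evaluate φ at each world:
  w0 (successors {w0, w1}): φ is true.
  w1 (successors {w0, w2}): φ is false.
  w2 (successors {w1}): φ is true.
For instance, at w2:
  At w2: \Diamond \Diamond s requires \Diamond s at some successor in {w1}.
    \Diamond s holds at w1, so \Diamond \Diamond s is true at w2.
      At w1: \Diamond s requires s at some successor in {w0, w2}.
        s holds at w2, so \Diamond s is true at w1.
Satisfying worlds: {w0, w2}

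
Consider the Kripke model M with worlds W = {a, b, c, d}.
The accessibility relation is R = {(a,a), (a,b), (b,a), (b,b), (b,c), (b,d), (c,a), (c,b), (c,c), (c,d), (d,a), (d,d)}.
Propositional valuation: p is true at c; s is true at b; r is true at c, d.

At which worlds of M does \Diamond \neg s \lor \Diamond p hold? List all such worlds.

Recall that \Diamond ψ holds at a world iff ψ holds at some accessible world.
Let φ = \Diamond \neg s \lor \Diamond p. Evaluate φ at each world:
  a (successors {a, b}): φ is true.
  b (successors {a, b, c, d}): φ is true.
  c (successors {a, b, c, d}): φ is true.
  d (successors {a, d}): φ is true.
For instance, at b:
  At b: \Diamond \neg s is true, \Diamond p is true, so \Diamond \neg s \lor \Diamond p is true.
    At b: \Diamond \neg s requires \neg s at some successor in {a, b, c, d}.
      \neg s holds at a, so \Diamond \neg s is true at b.
    At b: \Diamond p requires p at some successor in {a, b, c, d}.
      p holds at c, so \Diamond p is true at b.
Satisfying worlds: {a, b, c, d}

a, b, c, d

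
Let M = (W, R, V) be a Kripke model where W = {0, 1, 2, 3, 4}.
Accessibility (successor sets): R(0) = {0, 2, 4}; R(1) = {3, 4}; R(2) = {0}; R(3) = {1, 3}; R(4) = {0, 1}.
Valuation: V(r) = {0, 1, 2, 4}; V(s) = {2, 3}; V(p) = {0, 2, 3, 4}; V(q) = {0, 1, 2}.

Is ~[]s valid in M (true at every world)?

Let φ = ~[]s. Evaluate φ at each world:
  0 (successors {0, 2, 4}): φ is true.
  1 (successors {3, 4}): φ is true.
  2 (successors {0}): φ is true.
  3 (successors {1, 3}): φ is true.
  4 (successors {0, 1}): φ is true.
For instance, at 4:
  At 4: []s is false, so ~[]s is true.
    At 4: []s requires s at every successor {0, 1}.
      s fails at 0, so []s is false at 4.

Yes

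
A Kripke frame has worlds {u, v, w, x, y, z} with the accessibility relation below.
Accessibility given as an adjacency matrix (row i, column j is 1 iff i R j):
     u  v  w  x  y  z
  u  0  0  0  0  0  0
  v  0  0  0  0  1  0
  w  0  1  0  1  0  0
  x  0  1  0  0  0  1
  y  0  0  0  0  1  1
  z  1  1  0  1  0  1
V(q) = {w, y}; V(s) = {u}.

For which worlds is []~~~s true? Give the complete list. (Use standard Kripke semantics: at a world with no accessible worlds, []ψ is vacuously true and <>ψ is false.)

u, v, w, x, y

Let φ = []~~~s. Evaluate φ at each world:
  u (successors ∅): φ is true.
  v (successors {y}): φ is true.
  w (successors {v, x}): φ is true.
  x (successors {v, z}): φ is true.
  y (successors {y, z}): φ is true.
  z (successors {u, v, x, z}): φ is false.
For instance, at w:
  At w: []~~~s requires ~~~s at every successor {v, x}.
    At v: ~~~s is true.
    At x: ~~~s is true.
  So []~~~s is true at w.
Satisfying worlds: {u, v, w, x, y}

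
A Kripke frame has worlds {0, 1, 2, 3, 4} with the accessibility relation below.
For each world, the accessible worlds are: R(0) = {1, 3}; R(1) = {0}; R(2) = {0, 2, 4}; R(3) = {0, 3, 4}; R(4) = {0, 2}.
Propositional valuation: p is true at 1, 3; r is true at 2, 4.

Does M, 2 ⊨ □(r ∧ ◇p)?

No

Recall that □ψ holds at a world iff ψ holds at every accessible world, and ◇ψ holds iff ψ holds at some accessible world.
At 2: □(r ∧ ◇p) requires r ∧ ◇p at every successor {0, 2, 4}.
  r ∧ ◇p fails at 0, so □(r ∧ ◇p) is false at 2.
    At 0: r is false, ◇p is true, so r ∧ ◇p is false.
      At 0: ◇p requires p at some successor in {1, 3}.
        p holds at 1, so ◇p is true at 0.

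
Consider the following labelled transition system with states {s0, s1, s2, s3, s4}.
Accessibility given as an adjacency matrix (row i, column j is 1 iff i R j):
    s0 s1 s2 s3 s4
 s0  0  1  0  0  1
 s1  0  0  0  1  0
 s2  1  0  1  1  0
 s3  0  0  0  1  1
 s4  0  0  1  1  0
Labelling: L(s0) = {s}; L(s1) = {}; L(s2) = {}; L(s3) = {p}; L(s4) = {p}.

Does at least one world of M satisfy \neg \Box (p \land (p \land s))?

Yes

Let φ = \neg \Box (p \land (p \land s)). Evaluate φ at each world:
  s0 (successors {s1, s4}): φ is true.
  s1 (successors {s3}): φ is true.
  s2 (successors {s0, s2, s3}): φ is true.
  s3 (successors {s3, s4}): φ is true.
  s4 (successors {s2, s3}): φ is true.
Detail at s0 (witness):
  At s0: \Box (p \land (p \land s)) is false, so \neg \Box (p \land (p \land s)) is true.
    At s0: \Box (p \land (p \land s)) requires p \land (p \land s) at every successor {s1, s4}.
      p \land (p \land s) fails at s1, so \Box (p \land (p \land s)) is false at s0.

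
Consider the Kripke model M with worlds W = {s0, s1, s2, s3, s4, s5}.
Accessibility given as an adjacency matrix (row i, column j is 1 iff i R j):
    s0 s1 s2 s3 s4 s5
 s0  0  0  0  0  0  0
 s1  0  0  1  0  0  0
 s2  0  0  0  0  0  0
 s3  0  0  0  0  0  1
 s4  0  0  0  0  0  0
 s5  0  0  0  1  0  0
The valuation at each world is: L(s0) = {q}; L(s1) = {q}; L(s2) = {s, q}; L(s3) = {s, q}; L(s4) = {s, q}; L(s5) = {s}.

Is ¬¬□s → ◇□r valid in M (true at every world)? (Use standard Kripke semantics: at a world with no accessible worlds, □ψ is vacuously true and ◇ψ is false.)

Let φ = ¬¬□s → ◇□r. Evaluate φ at each world:
  s0 (successors ∅): φ is false.
  s1 (successors {s2}): φ is true.
  s2 (successors ∅): φ is false.
  s3 (successors {s5}): φ is false.
  s4 (successors ∅): φ is false.
  s5 (successors {s3}): φ is false.
Detail at s0 (counterexample):
  At s0: ¬¬□s is true, ◇□r is false, so ¬¬□s → ◇□r is false.
    At s0: ¬□s is false, so ¬¬□s is true.
      At s0: □s is true, so ¬□s is false.
    At s0: no accessible worlds, so ◇□r is false.

No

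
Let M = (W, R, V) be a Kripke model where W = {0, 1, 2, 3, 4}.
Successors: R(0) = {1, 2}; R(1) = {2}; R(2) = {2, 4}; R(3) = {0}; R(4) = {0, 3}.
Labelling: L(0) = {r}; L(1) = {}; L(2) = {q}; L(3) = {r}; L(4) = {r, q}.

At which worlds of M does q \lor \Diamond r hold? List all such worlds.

Let φ = q \lor \Diamond r. Evaluate φ at each world:
  0 (successors {1, 2}): φ is false.
  1 (successors {2}): φ is false.
  2 (successors {2, 4}): φ is true.
  3 (successors {0}): φ is true.
  4 (successors {0, 3}): φ is true.
For instance, at 0:
  At 0: q is false, \Diamond r is false, so q \lor \Diamond r is false.
    At 0: \Diamond r requires r at some successor in {1, 2}.
      At 1: r is false.
      At 2: r is false.
    So \Diamond r is false at 0.
Satisfying worlds: {2, 3, 4}

2, 3, 4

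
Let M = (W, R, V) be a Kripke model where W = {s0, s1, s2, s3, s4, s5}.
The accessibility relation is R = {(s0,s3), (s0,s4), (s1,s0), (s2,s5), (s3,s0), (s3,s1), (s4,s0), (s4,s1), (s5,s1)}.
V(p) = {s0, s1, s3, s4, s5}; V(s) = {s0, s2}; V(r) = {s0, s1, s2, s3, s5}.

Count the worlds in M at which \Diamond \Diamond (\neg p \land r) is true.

Let φ = \Diamond \Diamond (\neg p \land r). Evaluate φ at each world:
  s0 (successors {s3, s4}): φ is false.
  s1 (successors {s0}): φ is false.
  s2 (successors {s5}): φ is false.
  s3 (successors {s0, s1}): φ is false.
  s4 (successors {s0, s1}): φ is false.
  s5 (successors {s1}): φ is false.
For instance, at s4:
  At s4: \Diamond \Diamond (\neg p \land r) requires \Diamond (\neg p \land r) at some successor in {s0, s1}.
    At s0: \Diamond (\neg p \land r) is false.
    At s1: \Diamond (\neg p \land r) is false.
  So \Diamond \Diamond (\neg p \land r) is false at s4.
Satisfying worlds: none.

0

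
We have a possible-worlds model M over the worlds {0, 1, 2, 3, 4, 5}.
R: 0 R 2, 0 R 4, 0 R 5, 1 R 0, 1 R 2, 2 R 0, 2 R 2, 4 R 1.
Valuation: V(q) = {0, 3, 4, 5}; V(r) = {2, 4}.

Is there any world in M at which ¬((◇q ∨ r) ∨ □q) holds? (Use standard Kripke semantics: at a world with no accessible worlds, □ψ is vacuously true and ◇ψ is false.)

Let φ = ¬((◇q ∨ r) ∨ □q). Evaluate φ at each world:
  0 (successors {2, 4, 5}): φ is false.
  1 (successors {0, 2}): φ is false.
  2 (successors {0, 2}): φ is false.
  3 (successors ∅): φ is false.
  4 (successors {1}): φ is false.
  5 (successors ∅): φ is false.
For instance, at 2:
  At 2: (◇q ∨ r) ∨ □q is true, so ¬((◇q ∨ r) ∨ □q) is false.
    At 2: ◇q ∨ r is true, □q is false, so (◇q ∨ r) ∨ □q is true.
      At 2: ◇q is true, r is true, so ◇q ∨ r is true.
      At 2: □q requires q at every successor {0, 2}.
        q fails at 2, so □q is false at 2.

No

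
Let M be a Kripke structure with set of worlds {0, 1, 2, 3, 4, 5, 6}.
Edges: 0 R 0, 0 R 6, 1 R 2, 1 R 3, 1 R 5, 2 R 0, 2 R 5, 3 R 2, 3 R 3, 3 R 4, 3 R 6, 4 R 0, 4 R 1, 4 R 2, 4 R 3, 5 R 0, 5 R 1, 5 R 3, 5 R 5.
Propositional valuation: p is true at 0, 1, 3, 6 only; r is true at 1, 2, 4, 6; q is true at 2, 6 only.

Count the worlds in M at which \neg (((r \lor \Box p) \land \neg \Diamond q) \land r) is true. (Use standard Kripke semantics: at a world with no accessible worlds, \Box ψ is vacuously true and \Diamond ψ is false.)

5

Let φ = \neg (((r \lor \Box p) \land \neg \Diamond q) \land r). Evaluate φ at each world:
  0 (successors {0, 6}): φ is true.
  1 (successors {2, 3, 5}): φ is true.
  2 (successors {0, 5}): φ is false.
  3 (successors {2, 3, 4, 6}): φ is true.
  4 (successors {0, 1, 2, 3}): φ is true.
  5 (successors {0, 1, 3, 5}): φ is true.
  6 (successors ∅): φ is false.
For instance, at 4:
  At 4: ((r \lor \Box p) \land \neg \Diamond q) \land r is false, so \neg (((r \lor \Box p) \land \neg \Diamond q) \land r) is true.
    At 4: (r \lor \Box p) \land \neg \Diamond q is false, r is true, so ((r \lor \Box p) \land \neg \Diamond q) \land r is false.
      At 4: r \lor \Box p is true, \neg \Diamond q is false, so (r \lor \Box p) \land \neg \Diamond q is false.
Satisfying worlds: {0, 1, 3, 4, 5}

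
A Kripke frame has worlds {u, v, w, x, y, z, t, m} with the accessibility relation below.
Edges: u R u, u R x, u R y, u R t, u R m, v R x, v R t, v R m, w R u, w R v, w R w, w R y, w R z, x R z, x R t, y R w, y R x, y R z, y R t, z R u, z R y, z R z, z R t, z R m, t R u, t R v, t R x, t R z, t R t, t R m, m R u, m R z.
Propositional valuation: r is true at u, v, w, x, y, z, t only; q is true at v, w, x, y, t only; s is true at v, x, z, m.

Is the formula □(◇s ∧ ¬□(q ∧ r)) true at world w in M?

Yes

At w: □(◇s ∧ ¬□(q ∧ r)) requires ◇s ∧ ¬□(q ∧ r) at every successor {u, v, w, y, z}.
  At u: ◇s ∧ ¬□(q ∧ r) is true.
  At v: ◇s ∧ ¬□(q ∧ r) is true.
  At w: ◇s ∧ ¬□(q ∧ r) is true.
  At y: ◇s ∧ ¬□(q ∧ r) is true.
  At z: ◇s ∧ ¬□(q ∧ r) is true.
So □(◇s ∧ ¬□(q ∧ r)) is true at w.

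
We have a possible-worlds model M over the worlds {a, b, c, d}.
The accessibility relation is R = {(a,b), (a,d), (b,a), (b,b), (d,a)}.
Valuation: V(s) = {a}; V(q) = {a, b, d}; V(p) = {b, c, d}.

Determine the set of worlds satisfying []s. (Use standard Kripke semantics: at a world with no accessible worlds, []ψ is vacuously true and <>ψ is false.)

c, d

Let φ = []s. Evaluate φ at each world:
  a (successors {b, d}): φ is false.
  b (successors {a, b}): φ is false.
  c (successors ∅): φ is true.
  d (successors {a}): φ is true.
For instance, at d:
  At d: []s requires s at every successor {a}.
    At a: s is true.
  So []s is true at d.
Satisfying worlds: {c, d}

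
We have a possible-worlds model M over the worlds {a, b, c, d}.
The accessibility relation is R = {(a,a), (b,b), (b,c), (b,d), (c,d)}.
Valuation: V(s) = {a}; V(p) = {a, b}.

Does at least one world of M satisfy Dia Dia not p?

Yes

Let φ = Dia Dia not p. Evaluate φ at each world:
  a (successors {a}): φ is false.
  b (successors {b, c, d}): φ is true.
  c (successors {d}): φ is false.
  d (successors ∅): φ is false.
Detail at b (witness):
  At b: Dia Dia not p requires Dia not p at some successor in {b, c, d}.
    Dia not p holds at b, so Dia Dia not p is true at b.
      At b: Dia not p requires not p at some successor in {b, c, d}.
        not p holds at c, so Dia not p is true at b.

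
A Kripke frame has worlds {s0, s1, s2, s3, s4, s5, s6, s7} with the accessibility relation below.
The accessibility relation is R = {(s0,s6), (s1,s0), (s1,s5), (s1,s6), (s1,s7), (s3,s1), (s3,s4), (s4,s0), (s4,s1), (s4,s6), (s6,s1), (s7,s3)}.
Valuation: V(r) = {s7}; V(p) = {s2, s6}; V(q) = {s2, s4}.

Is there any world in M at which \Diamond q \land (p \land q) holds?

Recall that \Diamond ψ holds at a world iff ψ holds at some accessible world.
Let φ = \Diamond q \land (p \land q). Evaluate φ at each world:
  s0 (successors {s6}): φ is false.
  s1 (successors {s0, s5, s6, s7}): φ is false.
  s2 (successors ∅): φ is false.
  s3 (successors {s1, s4}): φ is false.
  s4 (successors {s0, s1, s6}): φ is false.
  s5 (successors ∅): φ is false.
  s6 (successors {s1}): φ is false.
  s7 (successors {s3}): φ is false.
For instance, at s7:
  At s7: \Diamond q is false, p \land q is false, so \Diamond q \land (p \land q) is false.
    At s7: \Diamond q requires q at some successor in {s3}.
      At s3: q is false.
    So \Diamond q is false at s7.

No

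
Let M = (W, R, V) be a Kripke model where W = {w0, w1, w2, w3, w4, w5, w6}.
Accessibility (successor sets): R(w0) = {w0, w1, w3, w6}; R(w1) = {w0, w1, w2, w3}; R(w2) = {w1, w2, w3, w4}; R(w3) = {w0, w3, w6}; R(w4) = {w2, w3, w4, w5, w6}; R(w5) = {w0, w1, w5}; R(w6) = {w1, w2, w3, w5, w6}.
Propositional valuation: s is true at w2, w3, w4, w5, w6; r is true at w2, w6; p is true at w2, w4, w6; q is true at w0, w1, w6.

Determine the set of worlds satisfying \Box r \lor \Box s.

Recall that \Box ψ holds at a world iff ψ holds at every accessible world, and \Diamond ψ holds iff ψ holds at some accessible world.
Let φ = \Box r \lor \Box s. Evaluate φ at each world:
  w0 (successors {w0, w1, w3, w6}): φ is false.
  w1 (successors {w0, w1, w2, w3}): φ is false.
  w2 (successors {w1, w2, w3, w4}): φ is false.
  w3 (successors {w0, w3, w6}): φ is false.
  w4 (successors {w2, w3, w4, w5, w6}): φ is true.
  w5 (successors {w0, w1, w5}): φ is false.
  w6 (successors {w1, w2, w3, w5, w6}): φ is false.
For instance, at w0:
  At w0: \Box r is false, \Box s is false, so \Box r \lor \Box s is false.
    At w0: \Box r requires r at every successor {w0, w1, w3, w6}.
      r fails at w0, so \Box r is false at w0.
    At w0: \Box s requires s at every successor {w0, w1, w3, w6}.
      s fails at w0, so \Box s is false at w0.
Satisfying worlds: {w4}

w4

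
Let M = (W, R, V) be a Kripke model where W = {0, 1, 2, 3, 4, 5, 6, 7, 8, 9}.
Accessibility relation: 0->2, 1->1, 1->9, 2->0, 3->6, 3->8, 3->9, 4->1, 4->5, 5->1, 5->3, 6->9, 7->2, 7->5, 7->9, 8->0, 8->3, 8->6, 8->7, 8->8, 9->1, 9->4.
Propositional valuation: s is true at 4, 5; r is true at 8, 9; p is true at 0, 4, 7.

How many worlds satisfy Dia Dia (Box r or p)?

Let φ = Dia Dia (Box r or p). Evaluate φ at each world:
  0 (successors {2}): φ is true.
  1 (successors {1, 9}): φ is true.
  2 (successors {0}): φ is false.
  3 (successors {6, 8, 9}): φ is true.
  4 (successors {1, 5}): φ is false.
  5 (successors {1, 3}): φ is true.
  6 (successors {9}): φ is true.
  7 (successors {2, 5, 9}): φ is true.
  8 (successors {0, 3, 6, 7, 8}): φ is true.
  9 (successors {1, 4}): φ is false.
For instance, at 6:
  At 6: Dia Dia (Box r or p) requires Dia (Box r or p) at some successor in {9}.
    Dia (Box r or p) holds at 9, so Dia Dia (Box r or p) is true at 6.
      At 9: Dia (Box r or p) requires Box r or p at some successor in {1, 4}.
        Box r or p holds at 4, so Dia (Box r or p) is true at 9.
Satisfying worlds: {0, 1, 3, 5, 6, 7, 8}

7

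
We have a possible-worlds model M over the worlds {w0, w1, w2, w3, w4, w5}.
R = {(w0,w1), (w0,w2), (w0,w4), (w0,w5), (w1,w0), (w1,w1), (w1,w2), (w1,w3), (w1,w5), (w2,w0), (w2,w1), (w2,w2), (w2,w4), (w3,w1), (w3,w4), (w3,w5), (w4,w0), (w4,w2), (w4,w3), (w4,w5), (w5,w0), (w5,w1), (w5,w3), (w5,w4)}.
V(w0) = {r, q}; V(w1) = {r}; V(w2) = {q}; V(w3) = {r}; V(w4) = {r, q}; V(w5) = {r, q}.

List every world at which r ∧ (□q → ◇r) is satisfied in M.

w0, w1, w3, w4, w5

Let φ = r ∧ (□q → ◇r). Evaluate φ at each world:
  w0 (successors {w1, w2, w4, w5}): φ is true.
  w1 (successors {w0, w1, w2, w3, w5}): φ is true.
  w2 (successors {w0, w1, w2, w4}): φ is false.
  w3 (successors {w1, w4, w5}): φ is true.
  w4 (successors {w0, w2, w3, w5}): φ is true.
  w5 (successors {w0, w1, w3, w4}): φ is true.
For instance, at w4:
  At w4: r is true, □q → ◇r is true, so r ∧ (□q → ◇r) is true.
    At w4: □q is false, ◇r is true, so □q → ◇r is true.
      At w4: □q requires q at every successor {w0, w2, w3, w5}.
        q fails at w3, so □q is false at w4.
      At w4: ◇r requires r at some successor in {w0, w2, w3, w5}.
        r holds at w0, so ◇r is true at w4.
Satisfying worlds: {w0, w1, w3, w4, w5}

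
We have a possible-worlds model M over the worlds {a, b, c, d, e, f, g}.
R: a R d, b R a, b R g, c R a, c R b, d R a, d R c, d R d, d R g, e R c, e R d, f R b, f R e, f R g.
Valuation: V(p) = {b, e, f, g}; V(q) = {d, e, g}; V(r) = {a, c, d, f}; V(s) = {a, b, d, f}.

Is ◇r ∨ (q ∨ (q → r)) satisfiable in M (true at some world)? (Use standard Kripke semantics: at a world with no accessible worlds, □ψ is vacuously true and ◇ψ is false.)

Yes

Let φ = ◇r ∨ (q ∨ (q → r)). Evaluate φ at each world:
  a (successors {d}): φ is true.
  b (successors {a, g}): φ is true.
  c (successors {a, b}): φ is true.
  d (successors {a, c, d, g}): φ is true.
  e (successors {c, d}): φ is true.
  f (successors {b, e, g}): φ is true.
  g (successors ∅): φ is true.
Detail at a (witness):
  At a: ◇r is true, q ∨ (q → r) is true, so ◇r ∨ (q ∨ (q → r)) is true.
    At a: ◇r requires r at some successor in {d}.
      r holds at d, so ◇r is true at a.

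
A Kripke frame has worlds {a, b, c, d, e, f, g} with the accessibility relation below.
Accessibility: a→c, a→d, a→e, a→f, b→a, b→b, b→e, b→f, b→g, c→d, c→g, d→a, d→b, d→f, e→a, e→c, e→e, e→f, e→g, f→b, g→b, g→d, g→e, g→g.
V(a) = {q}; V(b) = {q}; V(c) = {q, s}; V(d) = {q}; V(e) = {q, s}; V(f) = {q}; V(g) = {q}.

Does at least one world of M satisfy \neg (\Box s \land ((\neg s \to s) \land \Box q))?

Recall that \Box ψ holds at a world iff ψ holds at every accessible world, and \Diamond ψ holds iff ψ holds at some accessible world.
Let φ = \neg (\Box s \land ((\neg s \to s) \land \Box q)). Evaluate φ at each world:
  a (successors {c, d, e, f}): φ is true.
  b (successors {a, b, e, f, g}): φ is true.
  c (successors {d, g}): φ is true.
  d (successors {a, b, f}): φ is true.
  e (successors {a, c, e, f, g}): φ is true.
  f (successors {b}): φ is true.
  g (successors {b, d, e, g}): φ is true.
Detail at a (witness):
  At a: \Box s \land ((\neg s \to s) \land \Box q) is false, so \neg (\Box s \land ((\neg s \to s) \land \Box q)) is true.
    At a: \Box s is false, (\neg s \to s) \land \Box q is false, so \Box s \land ((\neg s \to s) \land \Box q) is false.
      At a: \Box s requires s at every successor {c, d, e, f}.
        s fails at d, so \Box s is false at a.
      At a: \neg s \to s is false, \Box q is true, so (\neg s \to s) \land \Box q is false.

Yes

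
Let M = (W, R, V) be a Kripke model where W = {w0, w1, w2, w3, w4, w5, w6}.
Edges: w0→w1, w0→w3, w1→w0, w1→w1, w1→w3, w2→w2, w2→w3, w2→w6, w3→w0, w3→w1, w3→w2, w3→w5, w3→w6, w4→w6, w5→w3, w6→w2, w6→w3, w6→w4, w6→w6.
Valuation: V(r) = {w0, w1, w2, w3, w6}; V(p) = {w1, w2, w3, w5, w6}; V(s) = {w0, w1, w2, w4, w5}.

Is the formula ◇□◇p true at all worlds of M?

Yes

Recall that □ψ holds at a world iff ψ holds at every accessible world, and ◇ψ holds iff ψ holds at some accessible world.
Let φ = ◇□◇p. Evaluate φ at each world:
  w0 (successors {w1, w3}): φ is true.
  w1 (successors {w0, w1, w3}): φ is true.
  w2 (successors {w2, w3, w6}): φ is true.
  w3 (successors {w0, w1, w2, w5, w6}): φ is true.
  w4 (successors {w6}): φ is true.
  w5 (successors {w3}): φ is true.
  w6 (successors {w2, w3, w4, w6}): φ is true.
For instance, at w1:
  At w1: ◇□◇p requires □◇p at some successor in {w0, w1, w3}.
    □◇p holds at w0, so ◇□◇p is true at w1.
      At w0: □◇p requires ◇p at every successor {w1, w3}.
        At w1: ◇p is true.
        At w3: ◇p is true.
      So □◇p is true at w0.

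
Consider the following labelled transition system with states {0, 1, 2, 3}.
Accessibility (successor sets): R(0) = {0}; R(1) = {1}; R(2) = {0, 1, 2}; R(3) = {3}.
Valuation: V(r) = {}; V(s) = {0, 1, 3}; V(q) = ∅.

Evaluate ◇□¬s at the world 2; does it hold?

Recall that □ψ holds at a world iff ψ holds at every accessible world, and ◇ψ holds iff ψ holds at some accessible world.
At 2: ◇□¬s requires □¬s at some successor in {0, 1, 2}.
  At 0: □¬s is false.
  At 1: □¬s is false.
  At 2: □¬s is false.
So ◇□¬s is false at 2.

No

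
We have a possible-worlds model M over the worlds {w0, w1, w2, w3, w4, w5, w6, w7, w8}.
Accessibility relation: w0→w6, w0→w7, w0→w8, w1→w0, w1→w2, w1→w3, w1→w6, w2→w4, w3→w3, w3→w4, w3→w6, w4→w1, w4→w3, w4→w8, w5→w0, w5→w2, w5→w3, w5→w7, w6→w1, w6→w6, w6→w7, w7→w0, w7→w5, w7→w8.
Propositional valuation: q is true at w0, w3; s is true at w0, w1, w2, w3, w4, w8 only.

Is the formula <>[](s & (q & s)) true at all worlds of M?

No

Let φ = <>[](s & (q & s)). Evaluate φ at each world:
  w0 (successors {w6, w7, w8}): φ is true.
  w1 (successors {w0, w2, w3, w6}): φ is false.
  w2 (successors {w4}): φ is false.
  w3 (successors {w3, w4, w6}): φ is false.
  w4 (successors {w1, w3, w8}): φ is true.
  w5 (successors {w0, w2, w3, w7}): φ is false.
  w6 (successors {w1, w6, w7}): φ is false.
  w7 (successors {w0, w5, w8}): φ is true.
  w8 (successors ∅): φ is false.
Detail at w1 (counterexample):
  At w1: <>[](s & (q & s)) requires [](s & (q & s)) at some successor in {w0, w2, w3, w6}.
    At w0: [](s & (q & s)) is false.
    At w2: [](s & (q & s)) is false.
    At w3: [](s & (q & s)) is false.
    At w6: [](s & (q & s)) is false.
  So <>[](s & (q & s)) is false at w1.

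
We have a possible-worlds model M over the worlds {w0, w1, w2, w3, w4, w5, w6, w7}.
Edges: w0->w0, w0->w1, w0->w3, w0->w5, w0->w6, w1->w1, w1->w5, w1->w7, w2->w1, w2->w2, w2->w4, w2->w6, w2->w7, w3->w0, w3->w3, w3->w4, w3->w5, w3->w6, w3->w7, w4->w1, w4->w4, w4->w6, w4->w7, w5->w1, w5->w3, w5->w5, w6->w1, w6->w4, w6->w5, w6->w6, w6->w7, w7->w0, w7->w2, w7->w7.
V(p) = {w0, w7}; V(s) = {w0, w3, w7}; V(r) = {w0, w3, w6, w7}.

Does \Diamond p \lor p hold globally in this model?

No

Let φ = \Diamond p \lor p. Evaluate φ at each world:
  w0 (successors {w0, w1, w3, w5, w6}): φ is true.
  w1 (successors {w1, w5, w7}): φ is true.
  w2 (successors {w1, w2, w4, w6, w7}): φ is true.
  w3 (successors {w0, w3, w4, w5, w6, w7}): φ is true.
  w4 (successors {w1, w4, w6, w7}): φ is true.
  w5 (successors {w1, w3, w5}): φ is false.
  w6 (successors {w1, w4, w5, w6, w7}): φ is true.
  w7 (successors {w0, w2, w7}): φ is true.
Detail at w5 (counterexample):
  At w5: \Diamond p is false, p is false, so \Diamond p \lor p is false.
    At w5: \Diamond p requires p at some successor in {w1, w3, w5}.
      At w1: p is false.
      At w3: p is false.
      At w5: p is false.
    So \Diamond p is false at w5.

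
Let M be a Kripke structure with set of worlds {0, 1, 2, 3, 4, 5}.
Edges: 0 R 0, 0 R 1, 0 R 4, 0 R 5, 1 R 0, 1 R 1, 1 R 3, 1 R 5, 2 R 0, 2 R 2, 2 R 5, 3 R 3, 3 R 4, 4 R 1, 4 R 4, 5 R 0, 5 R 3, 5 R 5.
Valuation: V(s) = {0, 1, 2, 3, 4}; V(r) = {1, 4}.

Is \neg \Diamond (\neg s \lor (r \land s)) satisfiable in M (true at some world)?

Let φ = \neg \Diamond (\neg s \lor (r \land s)). Evaluate φ at each world:
  0 (successors {0, 1, 4, 5}): φ is false.
  1 (successors {0, 1, 3, 5}): φ is false.
  2 (successors {0, 2, 5}): φ is false.
  3 (successors {3, 4}): φ is false.
  4 (successors {1, 4}): φ is false.
  5 (successors {0, 3, 5}): φ is false.
For instance, at 5:
  At 5: \Diamond (\neg s \lor (r \land s)) is true, so \neg \Diamond (\neg s \lor (r \land s)) is false.
    At 5: \Diamond (\neg s \lor (r \land s)) requires \neg s \lor (r \land s) at some successor in {0, 3, 5}.
      \neg s \lor (r \land s) holds at 5, so \Diamond (\neg s \lor (r \land s)) is true at 5.

No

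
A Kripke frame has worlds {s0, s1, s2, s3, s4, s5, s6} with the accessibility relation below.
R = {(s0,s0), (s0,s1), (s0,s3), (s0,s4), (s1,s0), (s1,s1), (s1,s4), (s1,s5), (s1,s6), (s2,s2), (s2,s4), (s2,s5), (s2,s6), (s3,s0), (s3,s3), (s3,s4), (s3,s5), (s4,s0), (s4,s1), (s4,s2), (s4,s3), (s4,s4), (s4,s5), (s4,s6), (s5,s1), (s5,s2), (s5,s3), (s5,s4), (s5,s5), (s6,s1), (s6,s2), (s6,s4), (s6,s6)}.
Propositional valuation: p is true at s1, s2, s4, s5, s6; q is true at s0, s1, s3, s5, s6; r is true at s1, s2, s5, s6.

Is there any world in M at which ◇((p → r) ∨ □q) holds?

Yes

Let φ = ◇((p → r) ∨ □q). Evaluate φ at each world:
  s0 (successors {s0, s1, s3, s4}): φ is true.
  s1 (successors {s0, s1, s4, s5, s6}): φ is true.
  s2 (successors {s2, s4, s5, s6}): φ is true.
  s3 (successors {s0, s3, s4, s5}): φ is true.
  s4 (successors {s0, s1, s2, s3, s4, s5, s6}): φ is true.
  s5 (successors {s1, s2, s3, s4, s5}): φ is true.
  s6 (successors {s1, s2, s4, s6}): φ is true.
Detail at s0 (witness):
  At s0: ◇((p → r) ∨ □q) requires (p → r) ∨ □q at some successor in {s0, s1, s3, s4}.
    (p → r) ∨ □q holds at s0, so ◇((p → r) ∨ □q) is true at s0.
      At s0: p → r is true, □q is false, so (p → r) ∨ □q is true.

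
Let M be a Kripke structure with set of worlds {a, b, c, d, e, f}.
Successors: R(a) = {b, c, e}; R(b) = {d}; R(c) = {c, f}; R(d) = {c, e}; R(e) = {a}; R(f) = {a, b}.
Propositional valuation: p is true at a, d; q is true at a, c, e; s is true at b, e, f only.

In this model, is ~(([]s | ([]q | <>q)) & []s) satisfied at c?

At c: ([]s | ([]q | <>q)) & []s is false, so ~(([]s | ([]q | <>q)) & []s) is true.
  At c: []s | ([]q | <>q) is true, []s is false, so ([]s | ([]q | <>q)) & []s is false.
    At c: []s is false, []q | <>q is true, so []s | ([]q | <>q) is true.
      At c: []s requires s at every successor {c, f}.
        s fails at c, so []s is false at c.
      At c: []q is false, <>q is true, so []q | <>q is true.
    At c: []s requires s at every successor {c, f}.
      s fails at c, so []s is false at c.

Yes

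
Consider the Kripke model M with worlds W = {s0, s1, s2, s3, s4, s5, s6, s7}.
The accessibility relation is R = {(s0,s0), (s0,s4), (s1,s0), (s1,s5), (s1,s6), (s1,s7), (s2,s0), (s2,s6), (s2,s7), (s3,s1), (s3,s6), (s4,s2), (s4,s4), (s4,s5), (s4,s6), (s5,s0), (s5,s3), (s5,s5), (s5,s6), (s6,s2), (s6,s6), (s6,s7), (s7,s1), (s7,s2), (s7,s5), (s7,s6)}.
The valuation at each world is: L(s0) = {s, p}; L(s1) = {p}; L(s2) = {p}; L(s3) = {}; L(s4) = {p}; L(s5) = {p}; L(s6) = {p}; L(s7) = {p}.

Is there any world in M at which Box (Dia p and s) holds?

No

Let φ = Box (Dia p and s). Evaluate φ at each world:
  s0 (successors {s0, s4}): φ is false.
  s1 (successors {s0, s5, s6, s7}): φ is false.
  s2 (successors {s0, s6, s7}): φ is false.
  s3 (successors {s1, s6}): φ is false.
  s4 (successors {s2, s4, s5, s6}): φ is false.
  s5 (successors {s0, s3, s5, s6}): φ is false.
  s6 (successors {s2, s6, s7}): φ is false.
  s7 (successors {s1, s2, s5, s6}): φ is false.
For instance, at s7:
  At s7: Box (Dia p and s) requires Dia p and s at every successor {s1, s2, s5, s6}.
    Dia p and s fails at s1, so Box (Dia p and s) is false at s7.
      At s1: Dia p is true, s is false, so Dia p and s is false.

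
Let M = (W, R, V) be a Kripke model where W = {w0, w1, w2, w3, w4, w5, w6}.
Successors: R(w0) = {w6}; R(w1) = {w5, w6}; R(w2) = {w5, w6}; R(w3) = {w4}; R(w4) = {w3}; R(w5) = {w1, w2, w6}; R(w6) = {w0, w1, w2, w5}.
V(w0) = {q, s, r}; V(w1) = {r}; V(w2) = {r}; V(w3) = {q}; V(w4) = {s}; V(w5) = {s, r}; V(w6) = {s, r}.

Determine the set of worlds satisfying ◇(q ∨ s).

Let φ = ◇(q ∨ s). Evaluate φ at each world:
  w0 (successors {w6}): φ is true.
  w1 (successors {w5, w6}): φ is true.
  w2 (successors {w5, w6}): φ is true.
  w3 (successors {w4}): φ is true.
  w4 (successors {w3}): φ is true.
  w5 (successors {w1, w2, w6}): φ is true.
  w6 (successors {w0, w1, w2, w5}): φ is true.
For instance, at w6:
  At w6: ◇(q ∨ s) requires q ∨ s at some successor in {w0, w1, w2, w5}.
    q ∨ s holds at w0, so ◇(q ∨ s) is true at w6.
Satisfying worlds: {w0, w1, w2, w3, w4, w5, w6}

w0, w1, w2, w3, w4, w5, w6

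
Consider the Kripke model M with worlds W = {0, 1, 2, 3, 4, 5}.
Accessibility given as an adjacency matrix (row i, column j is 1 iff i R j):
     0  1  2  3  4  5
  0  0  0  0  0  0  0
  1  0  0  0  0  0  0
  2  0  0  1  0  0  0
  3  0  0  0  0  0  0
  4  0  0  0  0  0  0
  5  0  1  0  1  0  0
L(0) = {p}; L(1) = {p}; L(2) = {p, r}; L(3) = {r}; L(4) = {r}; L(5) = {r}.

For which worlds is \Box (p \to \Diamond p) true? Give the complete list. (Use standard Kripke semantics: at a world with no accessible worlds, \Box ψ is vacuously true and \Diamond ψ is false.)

Let φ = \Box (p \to \Diamond p). Evaluate φ at each world:
  0 (successors ∅): φ is true.
  1 (successors ∅): φ is true.
  2 (successors {2}): φ is true.
  3 (successors ∅): φ is true.
  4 (successors ∅): φ is true.
  5 (successors {1, 3}): φ is false.
For instance, at 5:
  At 5: \Box (p \to \Diamond p) requires p \to \Diamond p at every successor {1, 3}.
    p \to \Diamond p fails at 1, so \Box (p \to \Diamond p) is false at 5.
      At 1: p is true, \Diamond p is false, so p \to \Diamond p is false.
Satisfying worlds: {0, 1, 2, 3, 4}

0, 1, 2, 3, 4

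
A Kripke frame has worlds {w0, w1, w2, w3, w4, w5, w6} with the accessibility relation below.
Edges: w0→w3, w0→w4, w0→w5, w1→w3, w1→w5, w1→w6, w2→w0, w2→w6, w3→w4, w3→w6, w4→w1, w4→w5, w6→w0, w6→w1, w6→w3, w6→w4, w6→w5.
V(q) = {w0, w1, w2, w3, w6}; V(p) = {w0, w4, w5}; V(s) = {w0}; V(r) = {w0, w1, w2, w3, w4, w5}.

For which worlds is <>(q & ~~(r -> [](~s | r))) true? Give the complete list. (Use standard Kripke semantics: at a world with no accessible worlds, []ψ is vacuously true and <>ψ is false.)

w0, w1, w2, w3, w4, w6

Recall that []ψ holds at a world iff ψ holds at every accessible world, and <>ψ holds iff ψ holds at some accessible world.
Let φ = <>(q & ~~(r -> [](~s | r))). Evaluate φ at each world:
  w0 (successors {w3, w4, w5}): φ is true.
  w1 (successors {w3, w5, w6}): φ is true.
  w2 (successors {w0, w6}): φ is true.
  w3 (successors {w4, w6}): φ is true.
  w4 (successors {w1, w5}): φ is true.
  w5 (successors ∅): φ is false.
  w6 (successors {w0, w1, w3, w4, w5}): φ is true.
For instance, at w6:
  At w6: <>(q & ~~(r -> [](~s | r))) requires q & ~~(r -> [](~s | r)) at some successor in {w0, w1, w3, w4, w5}.
    q & ~~(r -> [](~s | r)) holds at w0, so <>(q & ~~(r -> [](~s | r))) is true at w6.
      At w0: q is true, ~~(r -> [](~s | r)) is true, so q & ~~(r -> [](~s | r)) is true.
Satisfying worlds: {w0, w1, w2, w3, w4, w6}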